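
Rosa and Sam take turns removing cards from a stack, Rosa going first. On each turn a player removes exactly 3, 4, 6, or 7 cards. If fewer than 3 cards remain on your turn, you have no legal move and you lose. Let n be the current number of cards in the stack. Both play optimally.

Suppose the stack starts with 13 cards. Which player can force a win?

Positions with no move are L. A position that does have a move is losing for the player to move precisely when every available move leads to a winning position for the opponent. Fill in the labels:
n=0: no move → L
n=1: no move → L
n=2: no move → L
n=3: reaches L-position 0 → W
n=4: reaches L-position 1 → W
n=5: reaches L-position 2 → W
n=6: reaches L-position 2 → W
n=7: reaches L-position 1 → W
n=8: reaches L-position 2 → W
n=9: reaches L-position 2 → W
n=10: only reaches 7(W), 6(W), 4(W), 3(W), all W → L
n=11: only reaches 8(W), 7(W), 5(W), 4(W), all W → L
n=12: only reaches 9(W), 8(W), 6(W), 5(W), all W → L
n=13: reaches L-position 10 → W
From 13 Rosa can remove 3, leaving 10, reaching an L position.

Rosa wins.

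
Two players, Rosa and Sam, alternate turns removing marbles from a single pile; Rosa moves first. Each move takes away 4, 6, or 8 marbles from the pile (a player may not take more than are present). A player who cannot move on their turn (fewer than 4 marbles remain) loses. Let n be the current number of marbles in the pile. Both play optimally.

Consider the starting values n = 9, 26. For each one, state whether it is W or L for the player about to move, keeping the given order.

Compute win/loss labels from the base case upward. A position with no move is L. Any other position is W if it can reach an L in one move, else L.
n=0: no move → L
n=1: no move → L
n=2: no move → L
n=3: no move → L
n=4: can move to 0, which is L ⇒ W
n=5: can move to 1, which is L ⇒ W
n=6: can move to 2, which is L ⇒ W
n=7: can move to 3, which is L ⇒ W
n=8: can move to 2, which is L ⇒ W
n=9: can move to 3, which is L ⇒ W
n=10: can move to 2, which is L ⇒ W
n=11: can move to 3, which is L ⇒ W
n=12: moves to 8(W), 6(W), 4(W); every one is W ⇒ L
n=13: moves to 9(W), 7(W), 5(W); every one is W ⇒ L
n=14: moves to 10(W), 8(W), 6(W); every one is W ⇒ L
n=15: moves to 11(W), 9(W), 7(W); every one is W ⇒ L
n=16: can move to 12, which is L ⇒ W
n=17: can move to 13, which is L ⇒ W
n=18: can move to 14, which is L ⇒ W
n=19: can move to 15, which is L ⇒ W
n=20: can move to 14, which is L ⇒ W
n=21: can move to 15, which is L ⇒ W
n=22: can move to 14, which is L ⇒ W
n=23: can move to 15, which is L ⇒ W
n=24: moves to 20(W), 18(W), 16(W); every one is W ⇒ L
n=25: moves to 21(W), 19(W), 17(W); every one is W ⇒ L
n=26: moves to 22(W), 20(W), 18(W); every one is W ⇒ L

9: W, 26: L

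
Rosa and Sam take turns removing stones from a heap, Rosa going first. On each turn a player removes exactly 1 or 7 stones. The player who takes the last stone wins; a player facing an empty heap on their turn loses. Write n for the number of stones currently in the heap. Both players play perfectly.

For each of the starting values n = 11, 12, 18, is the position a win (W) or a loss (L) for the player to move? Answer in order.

Work bottom-up. With no move the player to move loses. Otherwise the position is W if at least one move leads to an L position for the opponent, and L if every move leads to a W.
n=0: no move → L
n=1: W (go to 0, an L position)
n=2: L (sole option 1(W) is W)
n=3: W (go to 2, an L position)
n=4: L (sole option 3(W) is W)
n=5: W (go to 4, an L position)
n=6: L (sole option 5(W) is W)
n=7: W (go to 6, an L position)
n=8: L (options 7(W), 1(W) are all W)
n=9: W (go to 8, an L position)
n=10: L (options 9(W), 3(W) are all W)
n=11: W (go to 10, an L position)
n=12: L (options 11(W), 5(W) are all W)
n=13: W (go to 12, an L position)
n=14: L (options 13(W), 7(W) are all W)
n=15: W (go to 14, an L position)
n=16: L (options 15(W), 9(W) are all W)
n=17: W (go to 16, an L position)
n=18: L (options 17(W), 11(W) are all W)

11: W, 12: L, 18: L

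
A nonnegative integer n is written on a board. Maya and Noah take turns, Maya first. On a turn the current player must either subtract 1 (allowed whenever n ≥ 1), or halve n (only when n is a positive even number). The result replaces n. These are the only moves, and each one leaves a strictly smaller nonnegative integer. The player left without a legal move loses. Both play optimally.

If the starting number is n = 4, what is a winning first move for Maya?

Move to 2.

Work bottom-up. With no move the player to move loses. Otherwise the position is W if at least one move leads to an L position for the opponent, and L if every move leads to a W.
n=0: no move → L
n=1: W (go to 0, an L position)
n=2: L (sole option 1(W) is W)
n=3: W (go to 2, an L position)
n=4: W (go to 2, an L position)
From 4, the L positions reachable in one move are: 2.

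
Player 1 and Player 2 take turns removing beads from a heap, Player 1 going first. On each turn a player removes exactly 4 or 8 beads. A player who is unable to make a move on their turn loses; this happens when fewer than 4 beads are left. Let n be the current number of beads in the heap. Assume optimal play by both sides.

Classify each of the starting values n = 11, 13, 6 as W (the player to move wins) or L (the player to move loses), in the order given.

Work bottom-up. With no move the player to move loses. Otherwise the position is W if at least one move leads to an L position for the opponent, and L if every move leads to a W.
n=0: no move → L
n=1: no move → L
n=2: no move → L
n=3: no move → L
n=4: →0(L), so W
n=5: →1(L), so W
n=6: →2(L), so W
n=7: →3(L), so W
n=8: →0(L), so W
n=9: →1(L), so W
n=10: →2(L), so W
n=11: →3(L), so W
n=12: →8(W), 4(W) — all W, so L
n=13: →9(W), 5(W) — all W, so L

11: W, 13: L, 6: W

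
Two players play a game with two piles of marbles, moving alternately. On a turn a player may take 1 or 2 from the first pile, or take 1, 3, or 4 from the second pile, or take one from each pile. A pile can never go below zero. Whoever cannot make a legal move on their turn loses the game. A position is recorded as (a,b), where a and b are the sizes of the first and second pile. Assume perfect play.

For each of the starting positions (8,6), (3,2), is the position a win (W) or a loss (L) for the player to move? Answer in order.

Build the W/L table. Terminal = L. A non-terminal position is W if it has a move to some L; otherwise it is L.
No move ever increases a pile, so every position that can arise here has a ≤ 8 and b ≤ 6; it is enough to label the cells with 0 ≤ a ≤ 8 and 0 ≤ b ≤ 6.
Every move lowers a or b (never raises either), so fill the grid row by row in increasing a, and left to right within a row: each cell's successors are then already labelled.
      b=0  b=1  b=2  b=3  b=4  b=5  b=6
a=0:    L    W    L    W    W    W    W
a=1:    W    W    W    W    L    W    L
a=2:    W    L    W    L    W    W    W
a=3:    L    W    W    W    W    L    W
a=4:    W    W    L    W    L    W    W
a=5:    W    L    W    W    W    W    L
a=6:    L    W    W    W    W    L    W
a=7:    W    W    L    W    L    W    W
a=8:    W    L    W    W    W    W    L
Cells with no legal move (terminal, hence L): (0,0).
The remaining L cells, each justified by listing all of its moves:
(0,2): →(0,1)(W) only, which is W, so L
(1,4): →(0,4)(W), (1,3)(W), (1,1)(W), (1,0)(W), (0,3)(W) — all W, so L
(1,6): →(0,6)(W), (1,5)(W), (1,3)(W), (1,2)(W), (0,5)(W) — all W, so L
(2,1): →(1,1)(W), (0,1)(W), (2,0)(W), (1,0)(W) — all W, so L
(2,3): →(1,3)(W), (0,3)(W), (2,2)(W), (2,0)(W), (1,2)(W) — all W, so L
(3,0): →(2,0)(W), (1,0)(W) — all W, so L
(3,5): →(2,5)(W), (1,5)(W), (3,4)(W), (3,2)(W), (3,1)(W), (2,4)(W) — all W, so L
(4,2): →(3,2)(W), (2,2)(W), (4,1)(W), (3,1)(W) — all W, so L
(4,4): →(3,4)(W), (2,4)(W), (4,3)(W), (4,1)(W), (4,0)(W), (3,3)(W) — all W, so L
(5,1): →(4,1)(W), (3,1)(W), (5,0)(W), (4,0)(W) — all W, so L
(5,6): →(4,6)(W), (3,6)(W), (5,5)(W), (5,3)(W), (5,2)(W), (4,5)(W) — all W, so L
(6,0): →(5,0)(W), (4,0)(W) — all W, so L
(6,5): →(5,5)(W), (4,5)(W), (6,4)(W), (6,2)(W), (6,1)(W), (5,4)(W) — all W, so L
(7,2): →(6,2)(W), (5,2)(W), (7,1)(W), (6,1)(W) — all W, so L
(7,4): →(6,4)(W), (5,4)(W), (7,3)(W), (7,1)(W), (7,0)(W), (6,3)(W) — all W, so L
(8,1): →(7,1)(W), (6,1)(W), (8,0)(W), (7,0)(W) — all W, so L
(8,6): →(7,6)(W), (6,6)(W), (8,5)(W), (8,3)(W), (8,2)(W), (7,5)(W) — all W, so L
Every other cell has at least one move into one of the L cells above, so it is W.
(8,6): one of the L cells justified above, so L
(3,2): the move to (2,1) reaches an L cell, so W

(8,6): L, (3,2): W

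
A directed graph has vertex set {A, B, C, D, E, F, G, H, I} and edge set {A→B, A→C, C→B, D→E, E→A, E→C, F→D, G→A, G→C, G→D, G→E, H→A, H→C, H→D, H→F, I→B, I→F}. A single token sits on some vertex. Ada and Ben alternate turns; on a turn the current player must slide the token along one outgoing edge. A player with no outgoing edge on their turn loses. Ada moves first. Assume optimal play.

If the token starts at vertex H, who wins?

Ada wins.

Use the standard recursion: the mover loses at a terminal position; elsewhere, the mover wins exactly when some move hands the opponent an L position.
Every edge goes from a vertex to one that appears earlier in the order B, C, A, E, D, F, G, I, H, so processing vertices in that order labels each vertex after all of its successors.
B: no outgoing edge → L
C: can move to B, which is L ⇒ W
A: can move to B, which is L ⇒ W
E: moves to A(W), C(W); every one is W ⇒ L
D: can move to E, which is L ⇒ W
F: the only move is to D(W), a W ⇒ L
G: can move to E, which is L ⇒ W
I: can move to F, which is L ⇒ W
H: can move to F, which is L ⇒ W
From H Ada can move to F, reaching an L position.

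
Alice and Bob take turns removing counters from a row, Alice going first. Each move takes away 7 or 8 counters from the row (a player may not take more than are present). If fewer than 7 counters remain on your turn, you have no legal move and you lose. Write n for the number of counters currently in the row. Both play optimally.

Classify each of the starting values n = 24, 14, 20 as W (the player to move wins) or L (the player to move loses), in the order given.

24: W, 14: W, 20: L

Label each position W (a win for the player to move) or L (a loss). A position with no legal move is L; any other position is W exactly when some move reaches an L, and L when every move reaches a W.
n=0: no move → L
n=1: no move → L
n=2: no move → L
n=3: no move → L
n=4: no move → L
n=5: no move → L
n=6: no move → L
n=7: W (go to 0, an L position)
n=8: W (go to 1, an L position)
n=9: W (go to 2, an L position)
n=10: W (go to 3, an L position)
n=11: W (go to 4, an L position)
n=12: W (go to 5, an L position)
n=13: W (go to 6, an L position)
n=14: W (go to 6, an L position)
n=15: L (options 8(W), 7(W) are all W)
n=16: L (options 9(W), 8(W) are all W)
n=17: L (options 10(W), 9(W) are all W)
n=18: L (options 11(W), 10(W) are all W)
n=19: L (options 12(W), 11(W) are all W)
n=20: L (options 13(W), 12(W) are all W)
n=21: L (options 14(W), 13(W) are all W)
n=22: W (go to 15, an L position)
n=23: W (go to 16, an L position)
n=24: W (go to 17, an L position)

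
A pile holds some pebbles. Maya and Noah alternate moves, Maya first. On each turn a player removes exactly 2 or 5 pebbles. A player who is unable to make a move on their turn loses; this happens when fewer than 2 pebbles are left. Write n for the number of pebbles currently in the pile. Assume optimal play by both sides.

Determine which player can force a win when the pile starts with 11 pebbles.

Noah wins.

Classify positions by backward induction: terminal positions (no move available) are L. From any other position, the mover wins iff some move reaches an L.
n=0: no move → L
n=1: no move → L
n=2: →0(L), so W
n=3: →1(L), so W
n=4: →2(W) only, which is W, so L
n=5: →0(L), so W
n=6: →4(L), so W
n=7: →5(W), 2(W) — all W, so L
n=8: →6(W), 3(W) — all W, so L
n=9: →7(L), so W
n=10: →8(L), so W
n=11: →9(W), 6(W) — all W, so L
The starting position 11 is L: whatever Maya does, the opponent receives a W position.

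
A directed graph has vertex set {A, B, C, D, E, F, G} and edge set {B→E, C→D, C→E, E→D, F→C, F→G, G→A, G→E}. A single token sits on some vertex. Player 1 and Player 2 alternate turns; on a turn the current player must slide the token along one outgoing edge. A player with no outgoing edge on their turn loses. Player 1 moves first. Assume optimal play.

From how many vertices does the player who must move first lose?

4

Classify positions by backward induction: terminal positions (no move available) are L. From any other position, the mover wins iff some move reaches an L.
Every edge goes from a vertex to one that appears earlier in the order D, A, E, G, B, C, F, so processing vertices in that order labels each vertex after all of its successors.
D: no outgoing edge → L
A: no outgoing edge → L
E: W (go to D, an L position)
G: W (go to A, an L position)
B: L (sole option E(W) is W)
C: W (go to D, an L position)
F: L (options C(W), G(W) are all W)
The L vertices are A, B, D, F; that is 4 in all.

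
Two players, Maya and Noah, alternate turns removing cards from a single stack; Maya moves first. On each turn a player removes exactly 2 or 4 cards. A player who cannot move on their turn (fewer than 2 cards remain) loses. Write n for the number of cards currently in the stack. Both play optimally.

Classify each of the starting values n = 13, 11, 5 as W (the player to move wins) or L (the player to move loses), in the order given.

13: L, 11: W, 5: W

Positions with no move are L. A position that does have a move is losing for the player to move precisely when every available move leads to a winning position for the opponent. Fill in the labels:
n=0: no move → L
n=1: no move → L
n=2: W (go to 0, an L position)
n=3: W (go to 1, an L position)
n=4: W (go to 0, an L position)
n=5: W (go to 1, an L position)
n=6: L (options 4(W), 2(W) are all W)
n=7: L (options 5(W), 3(W) are all W)
n=8: W (go to 6, an L position)
n=9: W (go to 7, an L position)
n=10: W (go to 6, an L position)
n=11: W (go to 7, an L position)
n=12: L (options 10(W), 8(W) are all W)
n=13: L (options 11(W), 9(W) are all W)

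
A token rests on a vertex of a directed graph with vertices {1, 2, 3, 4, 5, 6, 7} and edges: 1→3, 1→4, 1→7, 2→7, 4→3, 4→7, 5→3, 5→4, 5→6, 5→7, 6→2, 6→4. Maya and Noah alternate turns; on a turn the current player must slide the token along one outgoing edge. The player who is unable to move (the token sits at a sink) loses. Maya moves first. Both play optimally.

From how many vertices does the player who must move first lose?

3

Work bottom-up. With no move the player to move loses. Otherwise the position is W if at least one move leads to an L position for the opponent, and L if every move leads to a W.
Every edge goes from a vertex to one that appears earlier in the order 7, 3, 4, 1, 2, 6, 5, so processing vertices in that order labels each vertex after all of its successors.
7: no outgoing edge → L
3: no outgoing edge → L
4: can move to 3, which is L ⇒ W
1: can move to 3, which is L ⇒ W
2: can move to 7, which is L ⇒ W
6: moves to 2(W), 4(W); every one is W ⇒ L
5: can move to 6, which is L ⇒ W
The L vertices are 3, 6, 7; that is 3 in all.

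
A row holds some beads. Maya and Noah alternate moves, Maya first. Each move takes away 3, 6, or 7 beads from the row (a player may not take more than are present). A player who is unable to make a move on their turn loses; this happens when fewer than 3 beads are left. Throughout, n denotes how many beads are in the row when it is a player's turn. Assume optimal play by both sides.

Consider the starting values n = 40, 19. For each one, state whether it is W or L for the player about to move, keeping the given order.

Classify positions by backward induction: terminal positions (no move available) are L. From any other position, the mover wins iff some move reaches an L.
n=0: no move → L
n=1: no move → L
n=2: no move → L
n=3: W (go to 0, an L position)
n=4: W (go to 1, an L position)
n=5: W (go to 2, an L position)
n=6: W (go to 0, an L position)
n=7: W (go to 1, an L position)
n=8: W (go to 2, an L position)
n=9: W (go to 2, an L position)
n=10: L (options 7(W), 4(W), 3(W) are all W)
n=11: L (options 8(W), 5(W), 4(W) are all W)
n=12: L (options 9(W), 6(W), 5(W) are all W)
n=13: W (go to 10, an L position)
n=14: W (go to 11, an L position)
n=15: W (go to 12, an L position)
n=16: W (go to 10, an L position)
n=17: W (go to 11, an L position)
n=18: W (go to 12, an L position)
n=19: W (go to 12, an L position)
n=20: L (options 17(W), 14(W), 13(W) are all W)
n=21: L (options 18(W), 15(W), 14(W) are all W)
n=22: L (options 19(W), 16(W), 15(W) are all W)
n=23: W (go to 20, an L position)
n=24: W (go to 21, an L position)
n=25: W (go to 22, an L position)
n=26: W (go to 20, an L position)
n=27: W (go to 21, an L position)
n=28: W (go to 22, an L position)
n=29: W (go to 22, an L position)
n=30: L (options 27(W), 24(W), 23(W) are all W)
n=31: L (options 28(W), 25(W), 24(W) are all W)
n=32: L (options 29(W), 26(W), 25(W) are all W)
n=33: W (go to 30, an L position)
n=34: W (go to 31, an L position)
n=35: W (go to 32, an L position)
n=36: W (go to 30, an L position)
n=37: W (go to 31, an L position)
n=38: W (go to 32, an L position)
n=39: W (go to 32, an L position)
n=40: L (options 37(W), 34(W), 33(W) are all W)

40: L, 19: W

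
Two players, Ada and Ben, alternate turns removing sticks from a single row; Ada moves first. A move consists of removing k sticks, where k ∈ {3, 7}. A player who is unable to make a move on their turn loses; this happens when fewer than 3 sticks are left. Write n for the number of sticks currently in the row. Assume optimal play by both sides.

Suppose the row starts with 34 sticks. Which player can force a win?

Use the standard recursion: the mover loses at a terminal position; elsewhere, the mover wins exactly when some move hands the opponent an L position.
n=0: no move → L
n=1: no move → L
n=2: no move → L
n=3: reaches L-position 0 → W
n=4: reaches L-position 1 → W
n=5: reaches L-position 2 → W
n=6: only reaches 3(W), which is W → L
n=7: reaches L-position 0 → W
n=8: reaches L-position 1 → W
n=9: reaches L-position 6 → W
n=10: only reaches 7(W), 3(W), all W → L
n=11: only reaches 8(W), 4(W), all W → L
n=12: only reaches 9(W), 5(W), all W → L
n=13: reaches L-position 10 → W
n=14: reaches L-position 11 → W
n=15: reaches L-position 12 → W
n=16: only reaches 13(W), 9(W), all W → L
n=17: reaches L-position 10 → W
n=18: reaches L-position 11 → W
n=19: reaches L-position 16 → W
n=20: only reaches 17(W), 13(W), all W → L
n=21: only reaches 18(W), 14(W), all W → L
n=22: only reaches 19(W), 15(W), all W → L
n=23: reaches L-position 20 → W
n=24: reaches L-position 21 → W
n=25: reaches L-position 22 → W
n=26: only reaches 23(W), 19(W), all W → L
n=27: reaches L-position 20 → W
n=28: reaches L-position 21 → W
n=29: reaches L-position 26 → W
n=30: only reaches 27(W), 23(W), all W → L
n=31: only reaches 28(W), 24(W), all W → L
n=32: only reaches 29(W), 25(W), all W → L
n=33: reaches L-position 30 → W
n=34: reaches L-position 31 → W
The starting position 34 is W: Ada should remove 3, leaving 31, handing over an L position.

Ada wins.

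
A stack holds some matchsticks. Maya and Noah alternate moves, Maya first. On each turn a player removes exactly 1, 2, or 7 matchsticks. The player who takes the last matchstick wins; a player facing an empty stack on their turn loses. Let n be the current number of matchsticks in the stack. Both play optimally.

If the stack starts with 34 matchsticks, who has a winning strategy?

Classify positions by backward induction: terminal positions (no move available) are L. From any other position, the mover wins iff some move reaches an L.
n=0: no move → L
n=1: →0(L), so W
n=2: →0(L), so W
n=3: →2(W), 1(W) — all W, so L
n=4: →3(L), so W
n=5: →3(L), so W
n=6: →5(W), 4(W) — all W, so L
n=7: →6(L), so W
n=8: →6(L), so W
n=9: →8(W), 7(W), 2(W) — all W, so L
n=10: →9(L), so W
n=11: →9(L), so W
n=12: →11(W), 10(W), 5(W) — all W, so L
n=13: →12(L), so W
n=14: →12(L), so W
n=15: →14(W), 13(W), 8(W) — all W, so L
n=16: →15(L), so W
n=17: →15(L), so W
n=18: →17(W), 16(W), 11(W) — all W, so L
n=19: →18(L), so W
n=20: →18(L), so W
n=21: →20(W), 19(W), 14(W) — all W, so L
n=22: →21(L), so W
n=23: →21(L), so W
n=24: →23(W), 22(W), 17(W) — all W, so L
n=25: →24(L), so W
n=26: →24(L), so W
n=27: →26(W), 25(W), 20(W) — all W, so L
n=28: →27(L), so W
n=29: →27(L), so W
n=30: →29(W), 28(W), 23(W) — all W, so L
n=31: →30(L), so W
n=32: →30(L), so W
n=33: →32(W), 31(W), 26(W) — all W, so L
n=34: →33(L), so W
The starting position 34 is W: Maya should remove 1, leaving 33, handing over an L position.

Maya wins.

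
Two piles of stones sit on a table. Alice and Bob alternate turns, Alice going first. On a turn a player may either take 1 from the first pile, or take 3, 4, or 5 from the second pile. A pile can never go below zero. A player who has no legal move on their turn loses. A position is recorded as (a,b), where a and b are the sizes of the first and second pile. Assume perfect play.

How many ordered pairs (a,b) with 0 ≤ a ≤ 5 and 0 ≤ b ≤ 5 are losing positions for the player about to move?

18

Use the standard recursion: the mover loses at a terminal position; elsewhere, the mover wins exactly when some move hands the opponent an L position.
Every move lowers a or b (never raises either), so fill the grid row by row in increasing a, and left to right within a row: each cell's successors are then already labelled.
      b=0  b=1  b=2  b=3  b=4  b=5
a=0:    L    L    L    W    W    W
a=1:    W    W    W    L    L    L
a=2:    L    L    L    W    W    W
a=3:    W    W    W    L    L    L
a=4:    L    L    L    W    W    W
a=5:    W    W    W    L    L    L
Cells with no legal move (terminal, hence L): (0,0), (0,1), (0,2).
The remaining L cells, each justified by listing all of its moves:
(1,3): →(0,3)(W), (1,0)(W) — all W, so L
(1,4): →(0,4)(W), (1,1)(W), (1,0)(W) — all W, so L
(1,5): →(0,5)(W), (1,2)(W), (1,1)(W), (1,0)(W) — all W, so L
(2,0): →(1,0)(W) only, which is W, so L
(2,1): →(1,1)(W) only, which is W, so L
(2,2): →(1,2)(W) only, which is W, so L
(3,3): →(2,3)(W), (3,0)(W) — all W, so L
(3,4): →(2,4)(W), (3,1)(W), (3,0)(W) — all W, so L
(3,5): →(2,5)(W), (3,2)(W), (3,1)(W), (3,0)(W) — all W, so L
(4,0): →(3,0)(W) only, which is W, so L
(4,1): →(3,1)(W) only, which is W, so L
(4,2): →(3,2)(W) only, which is W, so L
(5,3): →(4,3)(W), (5,0)(W) — all W, so L
(5,4): →(4,4)(W), (5,1)(W), (5,0)(W) — all W, so L
(5,5): →(4,5)(W), (5,2)(W), (5,1)(W), (5,0)(W) — all W, so L
Every other cell has at least one move into one of the L cells above, so it is W.
L cells per row: a=0: 3, a=1: 3, a=2: 3, a=3: 3, a=4: 3, a=5: 3; total 18.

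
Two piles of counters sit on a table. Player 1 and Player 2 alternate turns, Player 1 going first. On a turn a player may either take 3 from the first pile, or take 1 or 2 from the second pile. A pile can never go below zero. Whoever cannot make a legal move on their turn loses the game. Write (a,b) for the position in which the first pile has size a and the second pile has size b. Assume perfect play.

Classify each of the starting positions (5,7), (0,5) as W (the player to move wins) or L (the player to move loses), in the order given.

Label each position W (a win for the player to move) or L (a loss). A position with no legal move is L; any other position is W exactly when some move reaches an L, and L when every move reaches a W.
No move ever increases a pile, so every position that can arise here has a ≤ 5 and b ≤ 7; it is enough to label the cells with 0 ≤ a ≤ 5 and 0 ≤ b ≤ 7.
Every move lowers a or b (never raises either), so fill the grid row by row in increasing a, and left to right within a row: each cell's successors are then already labelled.
      b=0  b=1  b=2  b=3  b=4  b=5  b=6  b=7
a=0:    L    W    W    L    W    W    L    W
a=1:    L    W    W    L    W    W    L    W
a=2:    L    W    W    L    W    W    L    W
a=3:    W    L    W    W    L    W    W    L
a=4:    W    L    W    W    L    W    W    L
a=5:    W    L    W    W    L    W    W    L
Cells with no legal move (terminal, hence L): (0,0), (1,0), (2,0).
The remaining L cells, each justified by listing all of its moves:
(0,3): →(0,2)(W), (0,1)(W) — all W, so L
(0,6): →(0,5)(W), (0,4)(W) — all W, so L
(1,3): →(1,2)(W), (1,1)(W) — all W, so L
(1,6): →(1,5)(W), (1,4)(W) — all W, so L
(2,3): →(2,2)(W), (2,1)(W) — all W, so L
(2,6): →(2,5)(W), (2,4)(W) — all W, so L
(3,1): →(0,1)(W), (3,0)(W) — all W, so L
(3,4): →(0,4)(W), (3,3)(W), (3,2)(W) — all W, so L
(3,7): →(0,7)(W), (3,6)(W), (3,5)(W) — all W, so L
(4,1): →(1,1)(W), (4,0)(W) — all W, so L
(4,4): →(1,4)(W), (4,3)(W), (4,2)(W) — all W, so L
(4,7): →(1,7)(W), (4,6)(W), (4,5)(W) — all W, so L
(5,1): →(2,1)(W), (5,0)(W) — all W, so L
(5,4): →(2,4)(W), (5,3)(W), (5,2)(W) — all W, so L
(5,7): →(2,7)(W), (5,6)(W), (5,5)(W) — all W, so L
Every other cell has at least one move into one of the L cells above, so it is W.
(5,7): one of the L cells justified above, so L
(0,5): the move to (0,3) reaches an L cell, so W

(5,7): L, (0,5): W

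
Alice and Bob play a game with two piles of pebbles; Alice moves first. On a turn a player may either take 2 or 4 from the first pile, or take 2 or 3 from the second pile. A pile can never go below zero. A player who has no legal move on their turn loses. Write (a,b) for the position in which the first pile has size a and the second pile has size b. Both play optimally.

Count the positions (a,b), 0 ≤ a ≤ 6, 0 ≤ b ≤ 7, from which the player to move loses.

Positions with no move are L. A position that does have a move is losing for the player to move precisely when every available move leads to a winning position for the opponent. Fill in the labels:
Every move lowers a or b (never raises either), so fill the grid row by row in increasing a, and left to right within a row: each cell's successors are then already labelled.
      b=0  b=1  b=2  b=3  b=4  b=5  b=6  b=7
a=0:    L    L    W    W    W    L    L    W
a=1:    L    L    W    W    W    L    L    W
a=2:    W    W    L    L    W    W    W    L
a=3:    W    W    L    L    W    W    W    L
a=4:    W    W    W    W    L    W    W    W
a=5:    W    W    W    W    L    W    W    W
a=6:    L    L    W    W    W    L    L    W
Cells with no legal move (terminal, hence L): (0,0), (0,1), (1,0), (1,1).
The remaining L cells, each justified by listing all of its moves:
(0,5): L (options (0,3)(W), (0,2)(W) are all W)
(0,6): L (options (0,4)(W), (0,3)(W) are all W)
(1,5): L (options (1,3)(W), (1,2)(W) are all W)
(1,6): L (options (1,4)(W), (1,3)(W) are all W)
(2,2): L (options (0,2)(W), (2,0)(W) are all W)
(2,3): L (options (0,3)(W), (2,1)(W), (2,0)(W) are all W)
(2,7): L (options (0,7)(W), (2,5)(W), (2,4)(W) are all W)
(3,2): L (options (1,2)(W), (3,0)(W) are all W)
(3,3): L (options (1,3)(W), (3,1)(W), (3,0)(W) are all W)
(3,7): L (options (1,7)(W), (3,5)(W), (3,4)(W) are all W)
(4,4): L (options (2,4)(W), (0,4)(W), (4,2)(W), (4,1)(W) are all W)
(5,4): L (options (3,4)(W), (1,4)(W), (5,2)(W), (5,1)(W) are all W)
(6,0): L (options (4,0)(W), (2,0)(W) are all W)
(6,1): L (options (4,1)(W), (2,1)(W) are all W)
(6,5): L (options (4,5)(W), (2,5)(W), (6,3)(W), (6,2)(W) are all W)
(6,6): L (options (4,6)(W), (2,6)(W), (6,4)(W), (6,3)(W) are all W)
Every other cell has at least one move into one of the L cells above, so it is W.
L cells per row: a=0: 4, a=1: 4, a=2: 3, a=3: 3, a=4: 1, a=5: 1, a=6: 4; total 20.

20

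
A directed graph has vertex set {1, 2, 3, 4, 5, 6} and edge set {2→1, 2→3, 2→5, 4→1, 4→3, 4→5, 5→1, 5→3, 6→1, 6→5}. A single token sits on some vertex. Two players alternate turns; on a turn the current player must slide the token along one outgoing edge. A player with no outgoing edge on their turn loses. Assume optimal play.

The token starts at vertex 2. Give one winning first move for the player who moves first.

Move to 3.

Label each position W (a win for the player to move) or L (a loss). A position with no legal move is L; any other position is W exactly when some move reaches an L, and L when every move reaches a W.
Every edge goes from a vertex to one that appears earlier in the order 1, 3, 5, 2, 4, 6, so processing vertices in that order labels each vertex after all of its successors.
1: no outgoing edge → L
3: no outgoing edge → L
5: →3(L), so W
2: →3(L), so W
4: →3(L), so W
6: →1(L), so W
From 2, the L positions reachable in one move are: 3, 1. Any move reaching one of these is winning.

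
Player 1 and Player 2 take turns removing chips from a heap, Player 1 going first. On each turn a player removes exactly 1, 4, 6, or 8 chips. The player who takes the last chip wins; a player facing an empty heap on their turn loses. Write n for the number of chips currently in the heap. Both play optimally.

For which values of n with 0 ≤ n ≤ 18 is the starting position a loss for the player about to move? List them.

0, 2, 5, 7, 12, 14, 17

Label each position W (a win for the player to move) or L (a loss). A position with no legal move is L; any other position is W exactly when some move reaches an L, and L when every move reaches a W.
n=0: no move → L
n=1: can move to 0, which is L ⇒ W
n=2: the only move is to 1(W), a W ⇒ L
n=3: can move to 2, which is L ⇒ W
n=4: can move to 0, which is L ⇒ W
n=5: moves to 4(W), 1(W); every one is W ⇒ L
n=6: can move to 5, which is L ⇒ W
n=7: moves to 6(W), 3(W), 1(W); every one is W ⇒ L
n=8: can move to 7, which is L ⇒ W
n=9: can move to 5, which is L ⇒ W
n=10: can move to 2, which is L ⇒ W
n=11: can move to 7, which is L ⇒ W
n=12: moves to 11(W), 8(W), 6(W), 4(W); every one is W ⇒ L
n=13: can move to 12, which is L ⇒ W
n=14: moves to 13(W), 10(W), 8(W), 6(W); every one is W ⇒ L
n=15: can move to 14, which is L ⇒ W
n=16: can move to 12, which is L ⇒ W
n=17: moves to 16(W), 13(W), 11(W), 9(W); every one is W ⇒ L
n=18: can move to 17, which is L ⇒ W
Reading off the rows marked L gives the requested list; there are 7 such values of n.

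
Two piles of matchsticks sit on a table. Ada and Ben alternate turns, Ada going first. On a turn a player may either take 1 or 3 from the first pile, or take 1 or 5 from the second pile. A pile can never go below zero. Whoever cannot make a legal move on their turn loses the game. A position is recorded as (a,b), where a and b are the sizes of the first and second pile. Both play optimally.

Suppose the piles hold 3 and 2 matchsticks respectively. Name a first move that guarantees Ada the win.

Move to (2,2).

Classify positions by backward induction: terminal positions (no move available) are L. From any other position, the mover wins iff some move reaches an L.
No move ever increases a pile, so every position that can arise here has a ≤ 3 and b ≤ 2; it is enough to label the cells with 0 ≤ a ≤ 3 and 0 ≤ b ≤ 2.
Every move lowers a or b (never raises either), so fill the grid row by row in increasing a, and left to right within a row: each cell's successors are then already labelled.
      b=0  b=1  b=2
a=0:    L    W    L
a=1:    W    L    W
a=2:    L    W    L
a=3:    W    L    W
Cells with no legal move (terminal, hence L): (0,0).
The remaining L cells, each justified by listing all of its moves:
(0,2): the only move is to (0,1)(W), a W ⇒ L
(1,1): moves to (0,1)(W), (1,0)(W); every one is W ⇒ L
(2,0): the only move is to (1,0)(W), a W ⇒ L
(2,2): moves to (1,2)(W), (2,1)(W); every one is W ⇒ L
(3,1): moves to (2,1)(W), (0,1)(W), (3,0)(W); every one is W ⇒ L
Every other cell has at least one move into one of the L cells above, so it is W.
From (3,2), the L positions reachable in one move are: (2,2), (0,2), (3,1). Any move reaching one of these is winning.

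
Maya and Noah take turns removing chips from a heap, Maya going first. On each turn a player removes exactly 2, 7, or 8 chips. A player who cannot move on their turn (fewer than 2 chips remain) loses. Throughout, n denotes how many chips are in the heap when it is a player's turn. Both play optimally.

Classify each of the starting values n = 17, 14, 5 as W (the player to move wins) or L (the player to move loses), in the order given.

Positions with no move are L. A position that does have a move is losing for the player to move precisely when every available move leads to a winning position for the opponent. Fill in the labels:
n=0: no move → L
n=1: no move → L
n=2: W (go to 0, an L position)
n=3: W (go to 1, an L position)
n=4: L (sole option 2(W) is W)
n=5: L (sole option 3(W) is W)
n=6: W (go to 4, an L position)
n=7: W (go to 5, an L position)
n=8: W (go to 1, an L position)
n=9: W (go to 1, an L position)
n=10: L (options 8(W), 3(W), 2(W) are all W)
n=11: W (go to 4, an L position)
n=12: W (go to 10, an L position)
n=13: W (go to 5, an L position)
n=14: L (options 12(W), 7(W), 6(W) are all W)
n=15: L (options 13(W), 8(W), 7(W) are all W)
n=16: W (go to 14, an L position)
n=17: W (go to 15, an L position)

17: W, 14: L, 5: L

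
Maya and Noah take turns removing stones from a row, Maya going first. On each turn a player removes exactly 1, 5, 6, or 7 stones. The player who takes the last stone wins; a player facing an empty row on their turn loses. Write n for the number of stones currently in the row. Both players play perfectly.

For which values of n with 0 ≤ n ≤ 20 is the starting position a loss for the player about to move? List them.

Positions with no move are L. A position that does have a move is losing for the player to move precisely when every available move leads to a winning position for the opponent. Fill in the labels:
n=0: no move → L
n=1: can move to 0, which is L ⇒ W
n=2: the only move is to 1(W), a W ⇒ L
n=3: can move to 2, which is L ⇒ W
n=4: the only move is to 3(W), a W ⇒ L
n=5: can move to 4, which is L ⇒ W
n=6: can move to 0, which is L ⇒ W
n=7: can move to 2, which is L ⇒ W
n=8: can move to 2, which is L ⇒ W
n=9: can move to 4, which is L ⇒ W
n=10: can move to 4, which is L ⇒ W
n=11: can move to 4, which is L ⇒ W
n=12: moves to 11(W), 7(W), 6(W), 5(W); every one is W ⇒ L
n=13: can move to 12, which is L ⇒ W
n=14: moves to 13(W), 9(W), 8(W), 7(W); every one is W ⇒ L
n=15: can move to 14, which is L ⇒ W
n=16: moves to 15(W), 11(W), 10(W), 9(W); every one is W ⇒ L
n=17: can move to 16, which is L ⇒ W
n=18: can move to 12, which is L ⇒ W
n=19: can move to 14, which is L ⇒ W
n=20: can move to 14, which is L ⇒ W
The losing starting values of n are exactly the entries labelled L in this table (6 of them).

0, 2, 4, 12, 14, 16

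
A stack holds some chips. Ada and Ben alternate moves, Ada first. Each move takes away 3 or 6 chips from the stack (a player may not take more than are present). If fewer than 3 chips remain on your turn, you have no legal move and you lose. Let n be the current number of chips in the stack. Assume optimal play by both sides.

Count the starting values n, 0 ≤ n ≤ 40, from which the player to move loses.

Label each position W (a win for the player to move) or L (a loss). A position with no legal move is L; any other position is W exactly when some move reaches an L, and L when every move reaches a W.
n=0: no move → L
n=1: no move → L
n=2: no move → L
n=3: can move to 0, which is L ⇒ W
n=4: can move to 1, which is L ⇒ W
n=5: can move to 2, which is L ⇒ W
n=6: can move to 0, which is L ⇒ W
n=7: can move to 1, which is L ⇒ W
n=8: can move to 2, which is L ⇒ W
n=9: moves to 6(W), 3(W); every one is W ⇒ L
n=10: moves to 7(W), 4(W); every one is W ⇒ L
n=11: moves to 8(W), 5(W); every one is W ⇒ L
n=12: can move to 9, which is L ⇒ W
n=13: can move to 10, which is L ⇒ W
n=14: can move to 11, which is L ⇒ W
n=15: can move to 9, which is L ⇒ W
n=16: can move to 10, which is L ⇒ W
n=17: can move to 11, which is L ⇒ W
n=18: moves to 15(W), 12(W); every one is W ⇒ L
n=19: moves to 16(W), 13(W); every one is W ⇒ L
n=20: moves to 17(W), 14(W); every one is W ⇒ L
n=21: can move to 18, which is L ⇒ W
n=22: can move to 19, which is L ⇒ W
n=23: can move to 20, which is L ⇒ W
n=24: can move to 18, which is L ⇒ W
n=25: can move to 19, which is L ⇒ W
n=26: can move to 20, which is L ⇒ W
n=27: moves to 24(W), 21(W); every one is W ⇒ L
n=28: moves to 25(W), 22(W); every one is W ⇒ L
n=29: moves to 26(W), 23(W); every one is W ⇒ L
n=30: can move to 27, which is L ⇒ W
n=31: can move to 28, which is L ⇒ W
n=32: can move to 29, which is L ⇒ W
n=33: can move to 27, which is L ⇒ W
n=34: can move to 28, which is L ⇒ W
n=35: can move to 29, which is L ⇒ W
n=36: moves to 33(W), 30(W); every one is W ⇒ L
n=37: moves to 34(W), 31(W); every one is W ⇒ L
n=38: moves to 35(W), 32(W); every one is W ⇒ L
n=39: can move to 36, which is L ⇒ W
n=40: can move to 37, which is L ⇒ W
L entries with 0 ≤ n ≤ 40: n = 0, 1, 2, 9, 10, 11, 18, 19, 20, 27, 28, 29, 36, 37, 38; that makes 15.

15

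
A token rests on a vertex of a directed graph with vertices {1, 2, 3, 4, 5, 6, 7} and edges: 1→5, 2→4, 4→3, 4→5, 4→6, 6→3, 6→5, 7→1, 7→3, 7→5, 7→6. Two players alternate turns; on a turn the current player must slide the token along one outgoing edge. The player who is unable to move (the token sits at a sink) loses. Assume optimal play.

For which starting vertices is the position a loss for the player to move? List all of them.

Positions with no move are L. A position that does have a move is losing for the player to move precisely when every available move leads to a winning position for the opponent. Fill in the labels:
Every edge goes from a vertex to one that appears earlier in the order 3, 5, 6, 4, 1, 2, 7, so processing vertices in that order labels each vertex after all of its successors.
3: no outgoing edge → L
5: no outgoing edge → L
6: W (go to 5, an L position)
4: W (go to 5, an L position)
1: W (go to 5, an L position)
2: L (sole option 4(W) is W)
7: W (go to 5, an L position)
Reading off the rows marked L gives the requested list; there are 3 such vertices.

2, 3, 5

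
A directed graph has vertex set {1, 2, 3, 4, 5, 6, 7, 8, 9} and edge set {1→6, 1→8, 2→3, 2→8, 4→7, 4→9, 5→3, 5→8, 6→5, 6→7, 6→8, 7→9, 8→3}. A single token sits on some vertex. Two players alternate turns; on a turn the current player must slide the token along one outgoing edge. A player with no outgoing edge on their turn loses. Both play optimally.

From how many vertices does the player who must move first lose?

3

Label each position W (a win for the player to move) or L (a loss). A position with no legal move is L; any other position is W exactly when some move reaches an L, and L when every move reaches a W.
Every edge goes from a vertex to one that appears earlier in the order 9, 3, 7, 4, 8, 2, 5, 6, 1, so processing vertices in that order labels each vertex after all of its successors.
9: no outgoing edge → L
3: no outgoing edge → L
7: →9(L), so W
4: →9(L), so W
8: →3(L), so W
2: →3(L), so W
5: →3(L), so W
6: →5(W), 8(W), 7(W) — all W, so L
1: →6(L), so W
The L vertices are 3, 6, 9; that is 3 in all.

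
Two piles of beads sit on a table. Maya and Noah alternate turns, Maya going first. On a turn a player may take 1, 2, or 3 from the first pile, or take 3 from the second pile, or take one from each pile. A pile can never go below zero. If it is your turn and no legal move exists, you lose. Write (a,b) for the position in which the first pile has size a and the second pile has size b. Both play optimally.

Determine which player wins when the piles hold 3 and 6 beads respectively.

Maya wins.

Label each position W (a win for the player to move) or L (a loss). A position with no legal move is L; any other position is W exactly when some move reaches an L, and L when every move reaches a W.
No move ever increases a pile, so every position that can arise here has a ≤ 3 and b ≤ 6; it is enough to label the cells with 0 ≤ a ≤ 3 and 0 ≤ b ≤ 6.
Every move lowers a or b (never raises either), so fill the grid row by row in increasing a, and left to right within a row: each cell's successors are then already labelled.
      b=0  b=1  b=2  b=3  b=4  b=5  b=6
a=0:    L    L    L    W    W    W    L
a=1:    W    W    W    W    L    L    W
a=2:    W    W    W    L    W    W    W
a=3:    W    W    W    W    W    W    W
Cells with no legal move (terminal, hence L): (0,0), (0,1), (0,2).
The remaining L cells, each justified by listing all of its moves:
(0,6): L (sole option (0,3)(W) is W)
(1,4): L (options (0,4)(W), (1,1)(W), (0,3)(W) are all W)
(1,5): L (options (0,5)(W), (1,2)(W), (0,4)(W) are all W)
(2,3): L (options (1,3)(W), (0,3)(W), (2,0)(W), (1,2)(W) are all W)
Every other cell has at least one move into one of the L cells above, so it is W.
From (3,6) Maya can move to (0,6), reaching an L position.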